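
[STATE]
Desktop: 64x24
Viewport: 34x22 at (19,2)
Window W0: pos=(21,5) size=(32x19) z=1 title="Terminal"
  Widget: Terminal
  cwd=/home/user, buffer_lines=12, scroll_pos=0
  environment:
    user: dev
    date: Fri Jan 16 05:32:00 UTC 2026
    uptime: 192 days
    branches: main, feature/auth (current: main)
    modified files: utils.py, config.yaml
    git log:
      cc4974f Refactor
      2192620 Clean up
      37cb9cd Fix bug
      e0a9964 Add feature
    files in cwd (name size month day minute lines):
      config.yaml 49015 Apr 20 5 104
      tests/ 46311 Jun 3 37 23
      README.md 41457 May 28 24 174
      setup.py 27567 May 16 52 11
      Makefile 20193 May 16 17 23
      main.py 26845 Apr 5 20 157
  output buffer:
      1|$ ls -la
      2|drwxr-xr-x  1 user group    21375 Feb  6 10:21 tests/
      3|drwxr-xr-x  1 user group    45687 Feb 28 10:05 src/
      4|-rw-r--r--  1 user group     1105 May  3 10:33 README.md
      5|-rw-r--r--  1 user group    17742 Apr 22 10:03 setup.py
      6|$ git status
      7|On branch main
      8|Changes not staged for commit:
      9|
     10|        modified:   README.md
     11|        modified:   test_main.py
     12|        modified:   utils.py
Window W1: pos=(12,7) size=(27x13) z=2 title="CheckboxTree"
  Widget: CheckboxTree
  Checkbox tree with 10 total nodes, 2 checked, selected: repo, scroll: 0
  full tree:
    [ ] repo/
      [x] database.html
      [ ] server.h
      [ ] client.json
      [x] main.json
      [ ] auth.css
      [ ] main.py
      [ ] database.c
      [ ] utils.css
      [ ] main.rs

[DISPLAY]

                                  
                                  
                                  
  ┏━━━━━━━━━━━━━━━━━━━━━━━━━━━━━━┓
  ┃ Terminal                     ┃
━━━━━━━━━━━━━━━━━━━┓─────────────┨
boxTree            ┃             ┃
───────────────────┨r group    21┃
epo/               ┃r group    45┃
 database.html     ┃r group     1┃
 server.h          ┃r group    17┃
 client.json       ┃             ┃
 main.json         ┃             ┃
 auth.css          ┃d for commit:┃
 main.py           ┃             ┃
 database.c        ┃   README.md ┃
 utils.css         ┃   test_main.┃
━━━━━━━━━━━━━━━━━━━┛   utils.py  ┃
  ┃$ █                           ┃
  ┃                              ┃
  ┃                              ┃
  ┗━━━━━━━━━━━━━━━━━━━━━━━━━━━━━━┛


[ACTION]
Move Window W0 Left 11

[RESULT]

                                  
                                  
                                  
━━━━━━━━━━━━━━━━━━━━━━┓           
l                     ┃           
━━━━━━━━━━━━━━━━━━━┓──┨           
boxTree            ┃  ┃           
───────────────────┨21┃           
epo/               ┃45┃           
 database.html     ┃ 1┃           
 server.h          ┃17┃           
 client.json       ┃  ┃           
 main.json         ┃  ┃           
 auth.css          ┃t:┃           
 main.py           ┃  ┃           
 database.c        ┃d ┃           
 utils.css         ┃n.┃           
━━━━━━━━━━━━━━━━━━━┛  ┃           
                      ┃           
                      ┃           
                      ┃           
━━━━━━━━━━━━━━━━━━━━━━┛           


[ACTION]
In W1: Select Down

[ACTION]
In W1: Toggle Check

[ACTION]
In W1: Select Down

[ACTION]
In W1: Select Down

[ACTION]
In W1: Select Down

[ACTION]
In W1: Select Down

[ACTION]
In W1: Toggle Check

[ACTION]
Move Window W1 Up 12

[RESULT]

───────────────────┨              
epo/               ┃              
 database.html     ┃              
 server.h          ┃━━┓           
 client.json       ┃  ┃           
 main.json         ┃──┨           
 auth.css          ┃  ┃           
 main.py           ┃21┃           
 database.c        ┃45┃           
 utils.css         ┃ 1┃           
━━━━━━━━━━━━━━━━━━━┛17┃           
atus                  ┃           
h main                ┃           
not staged for commit:┃           
                      ┃           
modified:   README.md ┃           
modified:   test_main.┃           
modified:   utils.py  ┃           
                      ┃           
                      ┃           
                      ┃           
━━━━━━━━━━━━━━━━━━━━━━┛           


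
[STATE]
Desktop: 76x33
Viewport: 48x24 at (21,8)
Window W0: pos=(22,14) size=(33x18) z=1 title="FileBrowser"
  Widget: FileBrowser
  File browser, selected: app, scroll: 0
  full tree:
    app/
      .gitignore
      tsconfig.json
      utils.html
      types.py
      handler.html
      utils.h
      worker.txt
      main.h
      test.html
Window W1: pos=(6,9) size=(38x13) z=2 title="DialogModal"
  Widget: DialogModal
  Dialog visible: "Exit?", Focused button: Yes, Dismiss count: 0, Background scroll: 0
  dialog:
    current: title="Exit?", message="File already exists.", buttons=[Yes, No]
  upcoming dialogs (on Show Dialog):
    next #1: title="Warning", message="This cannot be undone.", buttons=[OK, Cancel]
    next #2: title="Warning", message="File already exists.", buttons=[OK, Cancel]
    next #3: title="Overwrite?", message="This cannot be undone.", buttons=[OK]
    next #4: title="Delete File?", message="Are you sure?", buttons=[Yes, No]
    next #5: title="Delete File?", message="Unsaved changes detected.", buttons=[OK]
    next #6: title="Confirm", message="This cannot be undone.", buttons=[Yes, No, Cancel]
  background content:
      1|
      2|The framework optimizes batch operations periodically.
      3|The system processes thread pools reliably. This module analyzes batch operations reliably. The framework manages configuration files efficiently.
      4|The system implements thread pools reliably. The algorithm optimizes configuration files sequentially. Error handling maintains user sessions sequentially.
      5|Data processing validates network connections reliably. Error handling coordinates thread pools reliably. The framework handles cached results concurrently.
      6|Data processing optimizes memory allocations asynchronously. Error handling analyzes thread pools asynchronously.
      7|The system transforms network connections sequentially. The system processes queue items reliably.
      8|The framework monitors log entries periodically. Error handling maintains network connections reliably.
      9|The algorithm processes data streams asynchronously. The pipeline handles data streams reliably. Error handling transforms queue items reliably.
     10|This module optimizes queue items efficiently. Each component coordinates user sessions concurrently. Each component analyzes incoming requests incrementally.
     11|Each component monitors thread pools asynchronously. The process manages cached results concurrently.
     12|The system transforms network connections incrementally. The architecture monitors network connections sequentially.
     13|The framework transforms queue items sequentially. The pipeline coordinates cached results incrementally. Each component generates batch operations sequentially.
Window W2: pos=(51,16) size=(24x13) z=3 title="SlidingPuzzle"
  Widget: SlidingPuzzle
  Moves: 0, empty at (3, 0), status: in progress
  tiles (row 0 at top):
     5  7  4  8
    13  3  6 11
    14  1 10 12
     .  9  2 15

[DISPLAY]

                                                
━━━━━━━━━━━━━━━━━━━━━━┓                         
                      ┃                         
──────────────────────┨                         
                      ┃                         
optimizes batch operat┃                         
───────────────┐ols re┃━━━━━━━━━━┓              
 Exit?         │ools r┃          ┃              
lready exists. │ork co┃───────┏━━━━━━━━━━━━━━━━━
Yes]  No       │ry all┃       ┃ SlidingPuzzle   
───────────────┘connec┃       ┠─────────────────
monitors log entries p┃       ┃┌────┬────┬────┬─
processes data streams┃       ┃│  5 │  7 │  4 │ 
━━━━━━━━━━━━━━━━━━━━━━┛       ┃├────┼────┼────┼─
 ┃    handler.html            ┃│ 13 │  3 │  6 │ 
 ┃    utils.h                 ┃├────┼────┼────┼─
 ┃    worker.txt              ┃│ 14 │  1 │ 10 │ 
 ┃    main.h                  ┃├────┼────┼────┼─
 ┃    test.html               ┃│    │  9 │  2 │ 
 ┃                            ┃└────┴────┴────┴─
 ┃                            ┗━━━━━━━━━━━━━━━━━
 ┃                               ┃              
 ┃                               ┃              
 ┗━━━━━━━━━━━━━━━━━━━━━━━━━━━━━━━┛              


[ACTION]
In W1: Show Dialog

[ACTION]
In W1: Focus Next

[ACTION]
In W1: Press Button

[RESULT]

                                                
━━━━━━━━━━━━━━━━━━━━━━┓                         
                      ┃                         
──────────────────────┨                         
                      ┃                         
optimizes batch operat┃                         
cesses thread pools re┃━━━━━━━━━━┓              
lements thread pools r┃          ┃              
g validates network co┃───────┏━━━━━━━━━━━━━━━━━
g optimizes memory all┃       ┃ SlidingPuzzle   
nsforms network connec┃       ┠─────────────────
monitors log entries p┃       ┃┌────┬────┬────┬─
processes data streams┃       ┃│  5 │  7 │  4 │ 
━━━━━━━━━━━━━━━━━━━━━━┛       ┃├────┼────┼────┼─
 ┃    handler.html            ┃│ 13 │  3 │  6 │ 
 ┃    utils.h                 ┃├────┼────┼────┼─
 ┃    worker.txt              ┃│ 14 │  1 │ 10 │ 
 ┃    main.h                  ┃├────┼────┼────┼─
 ┃    test.html               ┃│    │  9 │  2 │ 
 ┃                            ┃└────┴────┴────┴─
 ┃                            ┗━━━━━━━━━━━━━━━━━
 ┃                               ┃              
 ┃                               ┃              
 ┗━━━━━━━━━━━━━━━━━━━━━━━━━━━━━━━┛              


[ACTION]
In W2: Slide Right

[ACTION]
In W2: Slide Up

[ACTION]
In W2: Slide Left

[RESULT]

                                                
━━━━━━━━━━━━━━━━━━━━━━┓                         
                      ┃                         
──────────────────────┨                         
                      ┃                         
optimizes batch operat┃                         
cesses thread pools re┃━━━━━━━━━━┓              
lements thread pools r┃          ┃              
g validates network co┃───────┏━━━━━━━━━━━━━━━━━
g optimizes memory all┃       ┃ SlidingPuzzle   
nsforms network connec┃       ┠─────────────────
monitors log entries p┃       ┃┌────┬────┬────┬─
processes data streams┃       ┃│  5 │  7 │  4 │ 
━━━━━━━━━━━━━━━━━━━━━━┛       ┃├────┼────┼────┼─
 ┃    handler.html            ┃│ 13 │  3 │  6 │ 
 ┃    utils.h                 ┃├────┼────┼────┼─
 ┃    worker.txt              ┃│ 14 │  1 │ 10 │ 
 ┃    main.h                  ┃├────┼────┼────┼─
 ┃    test.html               ┃│  9 │    │  2 │ 
 ┃                            ┃└────┴────┴────┴─
 ┃                            ┗━━━━━━━━━━━━━━━━━
 ┃                               ┃              
 ┃                               ┃              
 ┗━━━━━━━━━━━━━━━━━━━━━━━━━━━━━━━┛              


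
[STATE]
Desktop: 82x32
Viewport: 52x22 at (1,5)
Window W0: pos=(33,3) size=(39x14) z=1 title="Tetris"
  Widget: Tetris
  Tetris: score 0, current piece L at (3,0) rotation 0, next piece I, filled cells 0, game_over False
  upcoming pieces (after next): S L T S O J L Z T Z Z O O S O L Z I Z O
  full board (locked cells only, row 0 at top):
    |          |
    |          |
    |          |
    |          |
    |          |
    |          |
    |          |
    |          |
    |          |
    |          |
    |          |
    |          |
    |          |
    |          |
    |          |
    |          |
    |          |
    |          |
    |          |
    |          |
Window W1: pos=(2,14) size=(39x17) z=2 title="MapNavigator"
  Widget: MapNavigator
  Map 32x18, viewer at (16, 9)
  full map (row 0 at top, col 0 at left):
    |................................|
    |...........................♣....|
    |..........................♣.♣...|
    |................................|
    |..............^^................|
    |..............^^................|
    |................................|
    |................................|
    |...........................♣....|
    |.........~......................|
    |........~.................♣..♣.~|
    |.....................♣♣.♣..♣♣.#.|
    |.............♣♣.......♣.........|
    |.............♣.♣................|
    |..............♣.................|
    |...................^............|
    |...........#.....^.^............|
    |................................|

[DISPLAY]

                                ┠───────────────────
                                ┃          │Next:   
                                ┃          │████    
                                ┃          │        
                                ┃          │        
                                ┃          │        
                                ┃          │        
                                ┃          │Score:  
                                ┃          │0       
 ┏━━━━━━━━━━━━━━━━━━━━━━━━━━━━━━━━━━━━━┓   │        
 ┃ MapNavigator                        ┃   │        
 ┠─────────────────────────────────────┨━━━━━━━━━━━━
 ┃  ................................   ┃            
 ┃  ..............^^................   ┃            
 ┃  ..............^^................   ┃            
 ┃  ................................   ┃            
 ┃  ................................   ┃            
 ┃  ...........................♣....   ┃            
 ┃  .........~......@...............   ┃            
 ┃  ........~.................♣..♣.~   ┃            
 ┃  .....................♣♣.♣..♣♣.#.   ┃            
 ┃  .............♣♣.......♣.........   ┃            


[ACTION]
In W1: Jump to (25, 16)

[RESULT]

                                ┠───────────────────
                                ┃          │Next:   
                                ┃          │████    
                                ┃          │        
                                ┃          │        
                                ┃          │        
                                ┃          │        
                                ┃          │Score:  
                                ┃          │0       
 ┏━━━━━━━━━━━━━━━━━━━━━━━━━━━━━━━━━━━━━┓   │        
 ┃ MapNavigator                        ┃   │        
 ┠─────────────────────────────────────┨━━━━━━━━━━━━
 ┃.~.................♣..♣.~            ┃            
 ┃..............♣♣.♣..♣♣.#.            ┃            
 ┃......♣♣.......♣.........            ┃            
 ┃......♣.♣................            ┃            
 ┃.......♣.................            ┃            
 ┃............^............            ┃            
 ┃....#.....^.^.....@......            ┃            
 ┃.........................            ┃            
 ┃                                     ┃            
 ┃                                     ┃            


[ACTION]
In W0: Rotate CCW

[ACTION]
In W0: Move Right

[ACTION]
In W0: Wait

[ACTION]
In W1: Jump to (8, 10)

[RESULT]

                                ┠───────────────────
                                ┃          │Next:   
                                ┃          │████    
                                ┃          │        
                                ┃          │        
                                ┃          │        
                                ┃          │        
                                ┃          │Score:  
                                ┃          │0       
 ┏━━━━━━━━━━━━━━━━━━━━━━━━━━━━━━━━━━━━━┓   │        
 ┃ MapNavigator                        ┃   │        
 ┠─────────────────────────────────────┨━━━━━━━━━━━━
 ┃          ..............^^...........┃            
 ┃          ..............^^...........┃            
 ┃          ...........................┃            
 ┃          ...........................┃            
 ┃          ...........................┃            
 ┃          .........~.................┃            
 ┃          ........@.................♣┃            
 ┃          .....................♣♣.♣..┃            
 ┃          .............♣♣.......♣....┃            
 ┃          .............♣.♣...........┃            


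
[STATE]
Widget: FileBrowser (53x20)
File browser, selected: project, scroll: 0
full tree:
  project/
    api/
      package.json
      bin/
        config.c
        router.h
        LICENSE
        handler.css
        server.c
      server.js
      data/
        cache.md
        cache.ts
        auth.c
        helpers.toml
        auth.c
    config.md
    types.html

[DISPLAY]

> [-] project/                                       
    [+] api/                                         
    config.md                                        
    types.html                                       
                                                     
                                                     
                                                     
                                                     
                                                     
                                                     
                                                     
                                                     
                                                     
                                                     
                                                     
                                                     
                                                     
                                                     
                                                     
                                                     


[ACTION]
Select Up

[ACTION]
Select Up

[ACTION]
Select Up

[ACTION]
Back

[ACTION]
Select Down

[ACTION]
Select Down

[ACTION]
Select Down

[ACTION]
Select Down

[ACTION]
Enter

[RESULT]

  [-] project/                                       
    [+] api/                                         
    config.md                                        
  > types.html                                       
                                                     
                                                     
                                                     
                                                     
                                                     
                                                     
                                                     
                                                     
                                                     
                                                     
                                                     
                                                     
                                                     
                                                     
                                                     
                                                     


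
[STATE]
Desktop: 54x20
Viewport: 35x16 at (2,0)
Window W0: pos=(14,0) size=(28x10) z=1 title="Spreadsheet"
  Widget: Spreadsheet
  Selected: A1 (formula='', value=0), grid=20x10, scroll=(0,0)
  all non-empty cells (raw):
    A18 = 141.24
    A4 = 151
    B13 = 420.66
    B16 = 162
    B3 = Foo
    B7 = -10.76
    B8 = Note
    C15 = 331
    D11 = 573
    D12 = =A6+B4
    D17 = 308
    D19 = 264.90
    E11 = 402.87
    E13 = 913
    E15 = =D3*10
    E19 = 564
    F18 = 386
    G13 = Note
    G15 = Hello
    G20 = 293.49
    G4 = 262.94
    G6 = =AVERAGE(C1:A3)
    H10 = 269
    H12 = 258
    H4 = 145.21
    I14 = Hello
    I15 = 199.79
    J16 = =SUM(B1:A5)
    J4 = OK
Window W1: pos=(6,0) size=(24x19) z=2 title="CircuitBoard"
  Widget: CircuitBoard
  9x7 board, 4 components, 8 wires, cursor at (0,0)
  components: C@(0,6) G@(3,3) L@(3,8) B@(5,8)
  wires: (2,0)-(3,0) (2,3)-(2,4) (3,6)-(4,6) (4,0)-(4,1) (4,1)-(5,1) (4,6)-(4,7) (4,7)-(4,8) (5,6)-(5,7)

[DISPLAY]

    ┏━━━━━━━━━━━━━━━━━━━━━━┓━━━━━━━
    ┃ CircuitBoard         ┃       
    ┠──────────────────────┨───────
    ┃   0 1 2 3 4 5 6 7 8  ┃       
    ┃0  [.]                ┃B      
    ┃                      ┃-------
    ┃1                     ┃    0  
    ┃                      ┃    0  
    ┃2   ·           · ─ · ┃       
    ┃    │                 ┃━━━━━━━
    ┃3   ·           G     ┃       
    ┃                      ┃       
    ┃4   · ─ ·             ┃       
    ┃        │             ┃       
    ┃5       ·             ┃       
    ┃                      ┃       


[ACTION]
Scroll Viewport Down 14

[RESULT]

    ┃0  [.]                ┃B      
    ┃                      ┃-------
    ┃1                     ┃    0  
    ┃                      ┃    0  
    ┃2   ·           · ─ · ┃       
    ┃    │                 ┃━━━━━━━
    ┃3   ·           G     ┃       
    ┃                      ┃       
    ┃4   · ─ ·             ┃       
    ┃        │             ┃       
    ┃5       ·             ┃       
    ┃                      ┃       
    ┃6                     ┃       
    ┃Cursor: (0,0)         ┃       
    ┗━━━━━━━━━━━━━━━━━━━━━━┛       
                                   


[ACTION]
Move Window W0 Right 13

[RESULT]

    ┃0  [.]                ┃    A  
    ┃                      ┃-------
    ┃1                     ┃      [
    ┃                      ┃       
    ┃2   ·           · ─ · ┃       
    ┃    │                 ┃━━━━━━━
    ┃3   ·           G     ┃       
    ┃                      ┃       
    ┃4   · ─ ·             ┃       
    ┃        │             ┃       
    ┃5       ·             ┃       
    ┃                      ┃       
    ┃6                     ┃       
    ┃Cursor: (0,0)         ┃       
    ┗━━━━━━━━━━━━━━━━━━━━━━┛       
                                   


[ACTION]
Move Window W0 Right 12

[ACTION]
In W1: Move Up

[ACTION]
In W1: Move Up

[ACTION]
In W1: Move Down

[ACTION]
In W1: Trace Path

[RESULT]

    ┃0                     ┃    A  
    ┃                      ┃-------
    ┃1  [.]                ┃      [
    ┃                      ┃       
    ┃2   ·           · ─ · ┃       
    ┃    │                 ┃━━━━━━━
    ┃3   ·           G     ┃       
    ┃                      ┃       
    ┃4   · ─ ·             ┃       
    ┃        │             ┃       
    ┃5       ·             ┃       
    ┃                      ┃       
    ┃6                     ┃       
    ┃Cursor: (1,0)  Trace: ┃       
    ┗━━━━━━━━━━━━━━━━━━━━━━┛       
                                   


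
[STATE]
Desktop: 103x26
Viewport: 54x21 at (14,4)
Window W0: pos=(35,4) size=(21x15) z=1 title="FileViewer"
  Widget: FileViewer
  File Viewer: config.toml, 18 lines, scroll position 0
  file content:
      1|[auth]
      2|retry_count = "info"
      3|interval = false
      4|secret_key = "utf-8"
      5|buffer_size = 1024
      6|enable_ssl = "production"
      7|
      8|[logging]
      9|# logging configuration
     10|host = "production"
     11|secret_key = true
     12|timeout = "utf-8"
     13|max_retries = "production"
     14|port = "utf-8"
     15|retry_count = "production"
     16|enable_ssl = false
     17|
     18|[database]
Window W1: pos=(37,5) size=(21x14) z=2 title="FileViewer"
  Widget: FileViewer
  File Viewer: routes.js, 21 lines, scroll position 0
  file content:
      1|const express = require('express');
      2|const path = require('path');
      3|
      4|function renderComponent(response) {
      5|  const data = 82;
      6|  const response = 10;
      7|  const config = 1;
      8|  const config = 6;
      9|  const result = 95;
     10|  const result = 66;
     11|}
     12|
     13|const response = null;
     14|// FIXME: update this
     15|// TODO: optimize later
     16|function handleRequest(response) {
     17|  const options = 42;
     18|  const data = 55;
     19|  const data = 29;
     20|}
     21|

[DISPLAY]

                     ┏━━━━━━━━━━━━━━━━━━━┓            
                     ┃ ┏━━━━━━━━━━━━━━━━━━━┓          
                     ┠─┃ FileViewer        ┃          
                     ┃[┠───────────────────┨          
                     ┃r┃const express = re▲┃          
                     ┃i┃const path = requi█┃          
                     ┃s┃                  ░┃          
                     ┃b┃function renderCom░┃          
                     ┃e┃  const data = 82;░┃          
                     ┃ ┃  const response =░┃          
                     ┃[┃  const config = 1░┃          
                     ┃#┃  const config = 6░┃          
                     ┃h┃  const result = 9░┃          
                     ┃s┃  const result = 6▼┃          
                     ┗━┗━━━━━━━━━━━━━━━━━━━┛          
                                                      
                                                      
                                                      
                                                      
                                                      
                                                      


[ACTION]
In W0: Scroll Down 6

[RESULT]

                     ┏━━━━━━━━━━━━━━━━━━━┓            
                     ┃ ┏━━━━━━━━━━━━━━━━━━━┓          
                     ┠─┃ FileViewer        ┃          
                     ┃ ┠───────────────────┨          
                     ┃[┃const express = re▲┃          
                     ┃#┃const path = requi█┃          
                     ┃h┃                  ░┃          
                     ┃s┃function renderCom░┃          
                     ┃t┃  const data = 82;░┃          
                     ┃m┃  const response =░┃          
                     ┃p┃  const config = 1░┃          
                     ┃r┃  const config = 6░┃          
                     ┃e┃  const result = 9░┃          
                     ┃ ┃  const result = 6▼┃          
                     ┗━┗━━━━━━━━━━━━━━━━━━━┛          
                                                      
                                                      
                                                      
                                                      
                                                      
                                                      


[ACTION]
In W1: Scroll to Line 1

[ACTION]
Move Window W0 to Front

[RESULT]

                     ┏━━━━━━━━━━━━━━━━━━━┓            
                     ┃ FileViewer        ┃━┓          
                     ┠───────────────────┨ ┃          
                     ┃                  ▲┃─┨          
                     ┃[logging]         ░┃▲┃          
                     ┃# logging configur░┃█┃          
                     ┃host = "production░┃░┃          
                     ┃secret_key = true ░┃░┃          
                     ┃timeout = "utf-8" ░┃░┃          
                     ┃max_retries = "pro░┃░┃          
                     ┃port = "utf-8"    ░┃░┃          
                     ┃retry_count = "pro█┃░┃          
                     ┃enable_ssl = false░┃░┃          
                     ┃                  ▼┃▼┃          
                     ┗━━━━━━━━━━━━━━━━━━━┛━┛          
                                                      
                                                      
                                                      
                                                      
                                                      
                                                      


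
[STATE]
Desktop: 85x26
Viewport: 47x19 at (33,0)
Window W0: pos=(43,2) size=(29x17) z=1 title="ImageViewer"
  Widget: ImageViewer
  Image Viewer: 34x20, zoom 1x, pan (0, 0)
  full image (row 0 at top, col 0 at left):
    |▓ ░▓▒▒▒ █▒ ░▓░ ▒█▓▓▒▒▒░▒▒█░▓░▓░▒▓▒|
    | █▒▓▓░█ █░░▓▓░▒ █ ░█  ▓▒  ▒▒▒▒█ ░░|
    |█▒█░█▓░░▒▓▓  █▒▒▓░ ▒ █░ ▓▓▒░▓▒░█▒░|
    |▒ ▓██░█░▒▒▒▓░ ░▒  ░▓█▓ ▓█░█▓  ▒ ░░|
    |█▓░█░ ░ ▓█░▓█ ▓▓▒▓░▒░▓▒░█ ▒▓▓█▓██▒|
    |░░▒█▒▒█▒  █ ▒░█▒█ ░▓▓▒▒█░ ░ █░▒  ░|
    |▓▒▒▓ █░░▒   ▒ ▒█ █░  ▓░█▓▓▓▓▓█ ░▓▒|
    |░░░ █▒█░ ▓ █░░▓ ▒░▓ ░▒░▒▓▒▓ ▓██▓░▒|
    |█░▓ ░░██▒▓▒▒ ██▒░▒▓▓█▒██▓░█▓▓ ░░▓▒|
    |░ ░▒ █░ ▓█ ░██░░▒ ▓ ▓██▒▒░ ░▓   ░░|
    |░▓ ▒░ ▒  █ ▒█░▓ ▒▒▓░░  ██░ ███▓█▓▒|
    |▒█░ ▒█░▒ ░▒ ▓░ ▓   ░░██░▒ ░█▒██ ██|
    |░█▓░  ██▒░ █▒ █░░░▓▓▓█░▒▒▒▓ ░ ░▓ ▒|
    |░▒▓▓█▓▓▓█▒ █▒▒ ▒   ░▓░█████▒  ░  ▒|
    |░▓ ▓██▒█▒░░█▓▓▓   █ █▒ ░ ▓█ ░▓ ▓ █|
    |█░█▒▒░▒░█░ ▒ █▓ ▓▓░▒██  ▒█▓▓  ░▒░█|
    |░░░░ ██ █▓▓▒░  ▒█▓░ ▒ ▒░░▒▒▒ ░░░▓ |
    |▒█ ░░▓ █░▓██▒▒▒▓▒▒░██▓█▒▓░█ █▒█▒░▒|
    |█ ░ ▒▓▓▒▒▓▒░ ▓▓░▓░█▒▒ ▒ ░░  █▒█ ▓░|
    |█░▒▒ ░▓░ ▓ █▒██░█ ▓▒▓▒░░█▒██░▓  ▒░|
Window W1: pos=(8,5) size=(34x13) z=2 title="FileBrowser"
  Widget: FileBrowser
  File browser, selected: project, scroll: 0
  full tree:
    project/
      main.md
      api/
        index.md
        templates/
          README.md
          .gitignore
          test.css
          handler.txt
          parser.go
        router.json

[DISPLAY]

                                               
                                               
          ┏━━━━━━━━━━━━━━━━━━━━━━━━━━━┓        
          ┃ ImageViewer               ┃        
          ┠───────────────────────────┨        
━━━━━━━━┓ ┃▓ ░▓▒▒▒ █▒ ░▓░ ▒█▓▓▒▒▒░▒▒█░┃        
        ┃ ┃ █▒▓▓░█ █░░▓▓░▒ █ ░█  ▓▒  ▒┃        
────────┨ ┃█▒█░█▓░░▒▓▓  █▒▒▓░ ▒ █░ ▓▓▒┃        
        ┃ ┃▒ ▓██░█░▒▒▒▓░ ░▒  ░▓█▓ ▓█░█┃        
        ┃ ┃█▓░█░ ░ ▓█░▓█ ▓▓▒▓░▒░▓▒░█ ▒┃        
        ┃ ┃░░▒█▒▒█▒  █ ▒░█▒█ ░▓▓▒▒█░ ░┃        
        ┃ ┃▓▒▒▓ █░░▒   ▒ ▒█ █░  ▓░█▓▓▓┃        
        ┃ ┃░░░ █▒█░ ▓ █░░▓ ▒░▓ ░▒░▒▓▒▓┃        
        ┃ ┃█░▓ ░░██▒▓▒▒ ██▒░▒▓▓█▒██▓░█┃        
        ┃ ┃░ ░▒ █░ ▓█ ░██░░▒ ▓ ▓██▒▒░ ┃        
        ┃ ┃░▓ ▒░ ▒  █ ▒█░▓ ▒▒▓░░  ██░ ┃        
        ┃ ┃▒█░ ▒█░▒ ░▒ ▓░ ▓   ░░██░▒ ░┃        
━━━━━━━━┛ ┃░█▓░  ██▒░ █▒ █░░░▓▓▓█░▒▒▒▓┃        
          ┗━━━━━━━━━━━━━━━━━━━━━━━━━━━┛        


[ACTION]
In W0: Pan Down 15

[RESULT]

                                               
                                               
          ┏━━━━━━━━━━━━━━━━━━━━━━━━━━━┓        
          ┃ ImageViewer               ┃        
          ┠───────────────────────────┨        
━━━━━━━━┓ ┃█░█▒▒░▒░█░ ▒ █▓ ▓▓░▒██  ▒█▓┃        
        ┃ ┃░░░░ ██ █▓▓▒░  ▒█▓░ ▒ ▒░░▒▒┃        
────────┨ ┃▒█ ░░▓ █░▓██▒▒▒▓▒▒░██▓█▒▓░█┃        
        ┃ ┃█ ░ ▒▓▓▒▒▓▒░ ▓▓░▓░█▒▒ ▒ ░░ ┃        
        ┃ ┃█░▒▒ ░▓░ ▓ █▒██░█ ▓▒▓▒░░█▒█┃        
        ┃ ┃                           ┃        
        ┃ ┃                           ┃        
        ┃ ┃                           ┃        
        ┃ ┃                           ┃        
        ┃ ┃                           ┃        
        ┃ ┃                           ┃        
        ┃ ┃                           ┃        
━━━━━━━━┛ ┃                           ┃        
          ┗━━━━━━━━━━━━━━━━━━━━━━━━━━━┛        


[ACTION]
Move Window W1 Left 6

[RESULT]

                                               
                                               
          ┏━━━━━━━━━━━━━━━━━━━━━━━━━━━┓        
          ┃ ImageViewer               ┃        
          ┠───────────────────────────┨        
━━┓       ┃█░█▒▒░▒░█░ ▒ █▓ ▓▓░▒██  ▒█▓┃        
  ┃       ┃░░░░ ██ █▓▓▒░  ▒█▓░ ▒ ▒░░▒▒┃        
──┨       ┃▒█ ░░▓ █░▓██▒▒▒▓▒▒░██▓█▒▓░█┃        
  ┃       ┃█ ░ ▒▓▓▒▒▓▒░ ▓▓░▓░█▒▒ ▒ ░░ ┃        
  ┃       ┃█░▒▒ ░▓░ ▓ █▒██░█ ▓▒▓▒░░█▒█┃        
  ┃       ┃                           ┃        
  ┃       ┃                           ┃        
  ┃       ┃                           ┃        
  ┃       ┃                           ┃        
  ┃       ┃                           ┃        
  ┃       ┃                           ┃        
  ┃       ┃                           ┃        
━━┛       ┃                           ┃        
          ┗━━━━━━━━━━━━━━━━━━━━━━━━━━━┛        


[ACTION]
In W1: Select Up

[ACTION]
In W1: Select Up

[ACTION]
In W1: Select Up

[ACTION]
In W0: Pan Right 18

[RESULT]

                                               
                                               
          ┏━━━━━━━━━━━━━━━━━━━━━━━━━━━┓        
          ┃ ImageViewer               ┃        
          ┠───────────────────────────┨        
━━┓       ┃░▒██  ▒█▓▓  ░▒░█           ┃        
  ┃       ┃░ ▒ ▒░░▒▒▒ ░░░▓            ┃        
──┨       ┃░██▓█▒▓░█ █▒█▒░▒           ┃        
  ┃       ┃█▒▒ ▒ ░░  █▒█ ▓░           ┃        
  ┃       ┃▓▒▓▒░░█▒██░▓  ▒░           ┃        
  ┃       ┃                           ┃        
  ┃       ┃                           ┃        
  ┃       ┃                           ┃        
  ┃       ┃                           ┃        
  ┃       ┃                           ┃        
  ┃       ┃                           ┃        
  ┃       ┃                           ┃        
━━┛       ┃                           ┃        
          ┗━━━━━━━━━━━━━━━━━━━━━━━━━━━┛        
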